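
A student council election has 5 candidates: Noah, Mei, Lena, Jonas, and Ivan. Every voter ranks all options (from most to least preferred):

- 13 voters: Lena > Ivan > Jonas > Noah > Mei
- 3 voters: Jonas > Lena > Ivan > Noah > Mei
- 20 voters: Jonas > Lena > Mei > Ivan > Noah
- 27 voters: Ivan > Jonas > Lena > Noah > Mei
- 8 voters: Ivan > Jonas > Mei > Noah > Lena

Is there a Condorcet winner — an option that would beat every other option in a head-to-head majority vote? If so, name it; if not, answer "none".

none

Checking pairwise contests:
Lena beats Noah 63–8.
Noah beats Mei 43–28.
Jonas beats Lena 58–13.
Ivan beats Jonas 48–23.
Lena beats Ivan 36–35.
Every option loses at least one head-to-head, so there is no Condorcet winner.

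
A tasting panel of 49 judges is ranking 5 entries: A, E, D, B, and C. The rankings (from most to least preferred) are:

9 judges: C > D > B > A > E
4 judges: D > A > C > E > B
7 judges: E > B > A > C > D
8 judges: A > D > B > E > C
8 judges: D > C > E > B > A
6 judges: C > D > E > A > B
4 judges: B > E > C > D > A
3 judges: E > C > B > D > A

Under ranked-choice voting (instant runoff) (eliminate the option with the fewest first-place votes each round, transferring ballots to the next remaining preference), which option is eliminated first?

Round 1: A 8, E 10, D 12, B 4, C 15. Eliminate B.

B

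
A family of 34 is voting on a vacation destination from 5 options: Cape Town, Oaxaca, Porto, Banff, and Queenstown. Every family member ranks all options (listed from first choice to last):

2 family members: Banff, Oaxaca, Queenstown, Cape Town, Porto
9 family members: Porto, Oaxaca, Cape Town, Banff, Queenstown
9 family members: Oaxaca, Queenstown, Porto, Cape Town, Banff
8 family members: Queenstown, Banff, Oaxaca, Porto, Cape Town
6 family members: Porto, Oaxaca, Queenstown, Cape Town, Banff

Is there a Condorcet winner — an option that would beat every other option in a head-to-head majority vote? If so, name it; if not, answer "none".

Oaxaca

Oaxaca vs Cape Town: 34–0 for Oaxaca.
Oaxaca vs Porto: 19–15 for Oaxaca.
Oaxaca vs Banff: 24–10 for Oaxaca.
Oaxaca vs Queenstown: 26–8 for Oaxaca.
Oaxaca beats every other option head-to-head.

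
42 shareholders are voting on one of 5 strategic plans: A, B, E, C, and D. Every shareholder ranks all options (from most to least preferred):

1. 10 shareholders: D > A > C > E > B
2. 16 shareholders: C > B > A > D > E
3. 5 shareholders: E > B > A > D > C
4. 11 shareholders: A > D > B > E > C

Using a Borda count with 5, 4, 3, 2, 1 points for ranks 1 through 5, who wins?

A

A: 10·4 + 16·3 + 5·3 + 11·5 = 158
B: 10·1 + 16·4 + 5·4 + 11·3 = 127
E: 10·2 + 16·1 + 5·5 + 11·2 = 83
C: 10·3 + 16·5 + 5·1 + 11·1 = 126
D: 10·5 + 16·2 + 5·2 + 11·4 = 136
A has the highest Borda score (158).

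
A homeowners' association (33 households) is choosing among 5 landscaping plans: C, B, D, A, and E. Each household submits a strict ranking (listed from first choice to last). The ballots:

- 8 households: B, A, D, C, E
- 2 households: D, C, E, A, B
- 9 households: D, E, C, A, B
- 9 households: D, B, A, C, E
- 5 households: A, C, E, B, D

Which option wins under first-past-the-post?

D

First-place votes: C 0, B 8, D 20, A 5, E 0.
D has the most first-place votes.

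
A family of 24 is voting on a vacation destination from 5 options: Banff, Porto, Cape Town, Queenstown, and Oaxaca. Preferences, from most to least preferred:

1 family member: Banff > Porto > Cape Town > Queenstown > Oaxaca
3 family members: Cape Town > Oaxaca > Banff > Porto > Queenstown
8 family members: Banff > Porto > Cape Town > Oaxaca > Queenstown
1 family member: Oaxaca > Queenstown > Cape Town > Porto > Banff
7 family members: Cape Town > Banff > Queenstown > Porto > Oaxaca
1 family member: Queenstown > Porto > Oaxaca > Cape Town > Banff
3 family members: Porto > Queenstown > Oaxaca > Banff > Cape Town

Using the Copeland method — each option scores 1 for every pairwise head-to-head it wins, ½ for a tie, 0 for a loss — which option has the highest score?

Banff: beats Porto, Queenstown, and Oaxaca; ties Cape Town → score 3.5.
Porto: beats Cape Town, Queenstown, and Oaxaca; loses to Banff → score 3.
Cape Town: beats Queenstown and Oaxaca; ties Banff; loses to Porto → score 2.5.
Queenstown: ties Oaxaca; loses to Banff, Porto, and Cape Town → score 0.5.
Oaxaca: ties Queenstown; loses to Banff, Porto, and Cape Town → score 0.5.
Banff has the best pairwise record.

Banff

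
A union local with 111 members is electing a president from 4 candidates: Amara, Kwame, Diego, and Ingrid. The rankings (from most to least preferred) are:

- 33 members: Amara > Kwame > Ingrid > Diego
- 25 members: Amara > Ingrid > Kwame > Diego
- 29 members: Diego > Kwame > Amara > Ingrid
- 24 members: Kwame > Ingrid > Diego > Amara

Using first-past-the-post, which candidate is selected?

Amara

First-place votes: Amara 58, Kwame 24, Diego 29, Ingrid 0.
Amara has the most first-place votes.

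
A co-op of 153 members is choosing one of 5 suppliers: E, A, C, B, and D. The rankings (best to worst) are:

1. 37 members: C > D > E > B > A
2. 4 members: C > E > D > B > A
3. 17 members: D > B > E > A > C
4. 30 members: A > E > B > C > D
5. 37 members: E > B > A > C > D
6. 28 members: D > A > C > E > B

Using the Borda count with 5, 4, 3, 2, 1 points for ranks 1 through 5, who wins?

E

E: 37·3 + 4·4 + 17·3 + 30·4 + 37·5 + 28·2 = 539
A: 37·1 + 4·1 + 17·2 + 30·5 + 37·3 + 28·4 = 448
C: 37·5 + 4·5 + 17·1 + 30·2 + 37·2 + 28·3 = 440
B: 37·2 + 4·2 + 17·4 + 30·3 + 37·4 + 28·1 = 416
D: 37·4 + 4·3 + 17·5 + 30·1 + 37·1 + 28·5 = 452
E has the highest Borda score (539).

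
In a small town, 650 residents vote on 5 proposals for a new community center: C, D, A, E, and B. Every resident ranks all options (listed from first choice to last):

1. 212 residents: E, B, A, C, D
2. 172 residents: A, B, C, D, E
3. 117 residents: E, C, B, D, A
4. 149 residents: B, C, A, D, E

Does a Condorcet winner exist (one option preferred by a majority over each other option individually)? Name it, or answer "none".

E vs C: 329–321 for E.
E vs D: 329–321 for E.
E vs A: 329–321 for E.
E vs B: 329–321 for E.
E beats every other option head-to-head.

E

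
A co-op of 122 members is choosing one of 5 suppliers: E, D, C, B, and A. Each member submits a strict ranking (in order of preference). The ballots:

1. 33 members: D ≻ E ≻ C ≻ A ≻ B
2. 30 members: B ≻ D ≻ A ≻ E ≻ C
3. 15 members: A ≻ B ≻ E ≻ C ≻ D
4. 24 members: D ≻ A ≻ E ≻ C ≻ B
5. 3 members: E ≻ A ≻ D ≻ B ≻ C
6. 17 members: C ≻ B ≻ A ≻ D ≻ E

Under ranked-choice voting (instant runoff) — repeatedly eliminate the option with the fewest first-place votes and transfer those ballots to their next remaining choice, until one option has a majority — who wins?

B

Round 1: E 3, D 57, C 17, B 30, A 15. Eliminate E.
Round 2: D 57, C 17, B 30, A 18. Eliminate C.
Round 3: D 57, B 47, A 18. Eliminate A.
Round 4: D 60, B 62. B has a majority.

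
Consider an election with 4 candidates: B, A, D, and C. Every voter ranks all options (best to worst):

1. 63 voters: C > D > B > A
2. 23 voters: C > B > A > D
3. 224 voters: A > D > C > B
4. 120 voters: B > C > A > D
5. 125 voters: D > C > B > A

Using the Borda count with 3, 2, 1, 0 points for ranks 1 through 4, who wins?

C

B: 63·1 + 23·2 + 224·0 + 120·3 + 125·1 = 594
A: 63·0 + 23·1 + 224·3 + 120·1 + 125·0 = 815
D: 63·2 + 23·0 + 224·2 + 120·0 + 125·3 = 949
C: 63·3 + 23·3 + 224·1 + 120·2 + 125·2 = 972
C has the highest Borda score (972).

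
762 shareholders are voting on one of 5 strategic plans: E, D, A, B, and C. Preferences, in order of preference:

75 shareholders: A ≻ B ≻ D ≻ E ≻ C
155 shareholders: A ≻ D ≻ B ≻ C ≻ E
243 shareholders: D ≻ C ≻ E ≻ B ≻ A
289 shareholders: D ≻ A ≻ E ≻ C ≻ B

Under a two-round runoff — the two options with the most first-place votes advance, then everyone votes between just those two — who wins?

Round 1 first-place votes: E 0, D 532, A 230, B 0, C 0.
D and A advance.
Runoff: D is preferred to A by 532 voters; A by 230.
D wins the runoff.

D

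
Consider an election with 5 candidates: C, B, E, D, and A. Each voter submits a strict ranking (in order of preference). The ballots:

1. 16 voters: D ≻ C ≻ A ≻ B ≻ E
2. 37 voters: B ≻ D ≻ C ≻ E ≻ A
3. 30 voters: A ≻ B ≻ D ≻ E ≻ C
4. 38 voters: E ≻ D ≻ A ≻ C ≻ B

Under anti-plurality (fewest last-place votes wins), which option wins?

D

Last-place votes: C 30, B 38, E 16, D 0, A 37.
D is ranked last by the fewest voters, so D wins.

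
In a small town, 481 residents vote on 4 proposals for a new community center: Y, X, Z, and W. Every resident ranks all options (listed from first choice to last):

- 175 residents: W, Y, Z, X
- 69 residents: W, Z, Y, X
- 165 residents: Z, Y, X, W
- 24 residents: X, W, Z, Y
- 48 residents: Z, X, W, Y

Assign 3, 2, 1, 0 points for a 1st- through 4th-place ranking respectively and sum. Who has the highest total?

Z

Y: 175·2 + 69·1 + 165·2 + 24·0 + 48·0 = 749
X: 175·0 + 69·0 + 165·1 + 24·3 + 48·2 = 333
Z: 175·1 + 69·2 + 165·3 + 24·1 + 48·3 = 976
W: 175·3 + 69·3 + 165·0 + 24·2 + 48·1 = 828
Z has the highest Borda score (976).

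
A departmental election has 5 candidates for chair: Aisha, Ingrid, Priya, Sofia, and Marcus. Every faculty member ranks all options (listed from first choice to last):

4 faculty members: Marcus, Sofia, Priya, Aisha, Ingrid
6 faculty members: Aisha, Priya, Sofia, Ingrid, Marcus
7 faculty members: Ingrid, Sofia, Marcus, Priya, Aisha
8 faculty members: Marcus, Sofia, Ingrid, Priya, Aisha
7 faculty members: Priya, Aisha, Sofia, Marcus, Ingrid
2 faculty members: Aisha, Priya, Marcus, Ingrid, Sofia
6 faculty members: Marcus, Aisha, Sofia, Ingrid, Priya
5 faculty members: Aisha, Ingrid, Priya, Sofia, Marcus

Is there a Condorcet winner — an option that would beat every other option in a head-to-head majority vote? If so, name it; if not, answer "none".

none

Checking pairwise contests:
Priya beats Aisha 26–19.
Aisha beats Ingrid 30–15.
Ingrid beats Priya 26–19.
Aisha beats Sofia 26–19.
Sofia beats Marcus 25–20.
Every option loses at least one head-to-head, so there is no Condorcet winner.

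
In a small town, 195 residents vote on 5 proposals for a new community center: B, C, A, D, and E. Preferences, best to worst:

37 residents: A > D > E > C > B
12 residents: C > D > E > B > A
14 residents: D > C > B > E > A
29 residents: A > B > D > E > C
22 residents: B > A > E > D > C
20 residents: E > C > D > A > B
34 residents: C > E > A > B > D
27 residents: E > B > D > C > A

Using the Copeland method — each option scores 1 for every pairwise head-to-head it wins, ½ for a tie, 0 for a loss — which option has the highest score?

E

B: beats D; loses to C, A, and E → score 1.
C: beats B and A; loses to D and E → score 2.
A: beats B and D; loses to C and E → score 2.
D: beats C; loses to B, A, and E → score 1.
E: beats B, C, A, and D → score 4.
E has the best pairwise record.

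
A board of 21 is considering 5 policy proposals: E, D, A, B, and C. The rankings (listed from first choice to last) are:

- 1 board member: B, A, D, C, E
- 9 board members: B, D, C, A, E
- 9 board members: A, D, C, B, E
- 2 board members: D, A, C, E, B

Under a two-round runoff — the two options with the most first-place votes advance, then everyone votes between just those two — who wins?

Round 1 first-place votes: E 0, D 2, A 9, B 10, C 0.
B and A advance.
Runoff: B is preferred to A by 10 voters; A by 11.
A wins the runoff.

A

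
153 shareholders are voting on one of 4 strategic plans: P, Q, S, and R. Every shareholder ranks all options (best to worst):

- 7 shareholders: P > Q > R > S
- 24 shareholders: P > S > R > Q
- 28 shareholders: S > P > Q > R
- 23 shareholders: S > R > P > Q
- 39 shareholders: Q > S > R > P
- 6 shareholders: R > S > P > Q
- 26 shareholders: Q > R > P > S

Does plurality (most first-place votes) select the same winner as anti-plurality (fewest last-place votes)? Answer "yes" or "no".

Plurality — first-place votes: P 31, Q 65, S 51, R 6. Winner: Q.
Anti-plurality — last-place votes: P 39, Q 53, S 33, R 28. Winner: R.
The two methods disagree.

no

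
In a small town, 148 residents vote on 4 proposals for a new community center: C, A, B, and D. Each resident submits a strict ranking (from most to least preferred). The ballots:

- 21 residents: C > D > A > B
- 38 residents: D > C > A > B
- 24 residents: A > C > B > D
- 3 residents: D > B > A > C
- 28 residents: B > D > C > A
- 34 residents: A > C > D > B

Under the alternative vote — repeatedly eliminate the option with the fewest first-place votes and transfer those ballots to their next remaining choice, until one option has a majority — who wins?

D

Round 1: C 21, A 58, B 28, D 41. Eliminate C.
Round 2: A 58, B 28, D 62. Eliminate B.
Round 3: A 58, D 90. D has a majority.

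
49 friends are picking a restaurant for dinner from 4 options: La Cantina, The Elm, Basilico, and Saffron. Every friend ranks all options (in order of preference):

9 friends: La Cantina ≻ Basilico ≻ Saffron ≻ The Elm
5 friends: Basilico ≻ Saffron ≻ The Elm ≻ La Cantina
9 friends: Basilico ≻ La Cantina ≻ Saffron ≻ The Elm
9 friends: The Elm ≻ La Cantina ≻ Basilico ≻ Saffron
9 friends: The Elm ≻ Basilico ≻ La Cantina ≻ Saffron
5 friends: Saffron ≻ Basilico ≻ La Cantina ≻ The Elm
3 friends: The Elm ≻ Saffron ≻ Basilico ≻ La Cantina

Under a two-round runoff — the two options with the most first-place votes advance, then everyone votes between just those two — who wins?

Round 1 first-place votes: La Cantina 9, The Elm 21, Basilico 14, Saffron 5.
The Elm and Basilico advance.
Runoff: The Elm is preferred to Basilico by 21 voters; Basilico by 28.
Basilico wins the runoff.

Basilico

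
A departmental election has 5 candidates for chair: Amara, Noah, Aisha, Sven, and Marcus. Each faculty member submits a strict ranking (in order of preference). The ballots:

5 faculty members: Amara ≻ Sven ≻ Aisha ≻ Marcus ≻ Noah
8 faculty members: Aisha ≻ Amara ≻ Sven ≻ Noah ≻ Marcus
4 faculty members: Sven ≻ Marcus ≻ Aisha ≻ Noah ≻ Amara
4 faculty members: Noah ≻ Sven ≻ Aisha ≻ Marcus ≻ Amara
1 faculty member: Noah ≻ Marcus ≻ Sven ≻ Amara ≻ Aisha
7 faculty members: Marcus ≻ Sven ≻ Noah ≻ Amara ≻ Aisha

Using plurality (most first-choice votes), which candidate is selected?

Aisha

First-place votes: Amara 5, Noah 5, Aisha 8, Sven 4, Marcus 7.
Aisha has the most first-place votes.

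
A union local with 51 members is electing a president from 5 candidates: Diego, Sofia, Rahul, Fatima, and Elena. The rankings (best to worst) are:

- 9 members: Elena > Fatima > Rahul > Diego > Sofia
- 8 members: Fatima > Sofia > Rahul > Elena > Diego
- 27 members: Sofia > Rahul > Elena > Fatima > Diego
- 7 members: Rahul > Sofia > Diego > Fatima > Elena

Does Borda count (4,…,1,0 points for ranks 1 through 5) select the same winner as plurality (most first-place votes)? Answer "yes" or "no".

Borda — scores: Diego 23, Sofia 153, Rahul 143, Fatima 93, Elena 98. Winner: Sofia.
Plurality — first-place votes: Diego 0, Sofia 27, Rahul 7, Fatima 8, Elena 9. Winner: Sofia.
The two methods agree.

yes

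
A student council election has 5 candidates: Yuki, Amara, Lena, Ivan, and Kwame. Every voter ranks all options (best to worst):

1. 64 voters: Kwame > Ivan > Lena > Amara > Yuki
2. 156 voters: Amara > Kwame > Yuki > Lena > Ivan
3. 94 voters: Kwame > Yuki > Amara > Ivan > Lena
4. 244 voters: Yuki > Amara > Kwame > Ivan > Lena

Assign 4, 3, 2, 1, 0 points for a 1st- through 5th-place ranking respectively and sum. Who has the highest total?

Yuki: 64·0 + 156·2 + 94·3 + 244·4 = 1570
Amara: 64·1 + 156·4 + 94·2 + 244·3 = 1608
Lena: 64·2 + 156·1 + 94·0 + 244·0 = 284
Ivan: 64·3 + 156·0 + 94·1 + 244·1 = 530
Kwame: 64·4 + 156·3 + 94·4 + 244·2 = 1588
Amara has the highest Borda score (1608).

Amara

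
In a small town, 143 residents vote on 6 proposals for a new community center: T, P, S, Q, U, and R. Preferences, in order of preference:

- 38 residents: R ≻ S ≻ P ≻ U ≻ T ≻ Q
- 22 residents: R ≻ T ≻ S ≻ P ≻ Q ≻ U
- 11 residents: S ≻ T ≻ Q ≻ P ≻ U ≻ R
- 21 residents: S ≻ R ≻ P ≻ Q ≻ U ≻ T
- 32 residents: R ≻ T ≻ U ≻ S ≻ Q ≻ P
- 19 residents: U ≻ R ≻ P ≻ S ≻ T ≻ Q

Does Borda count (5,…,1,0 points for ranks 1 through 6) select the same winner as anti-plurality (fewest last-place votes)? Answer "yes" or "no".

no

Borda — scores: T 317, P 300, S 480, Q 129, U 299, R 620. Winner: R.
Anti-plurality — last-place votes: T 21, P 32, S 0, Q 57, U 22, R 11. Winner: S.
The two methods disagree.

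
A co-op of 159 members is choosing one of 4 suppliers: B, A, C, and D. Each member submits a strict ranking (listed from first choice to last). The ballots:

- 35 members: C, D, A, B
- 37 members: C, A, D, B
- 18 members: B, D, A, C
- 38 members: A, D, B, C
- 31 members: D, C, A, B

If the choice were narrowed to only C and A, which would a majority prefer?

C

Voters preferring C to A: 103; preferring A to C: 56.
C wins the head-to-head.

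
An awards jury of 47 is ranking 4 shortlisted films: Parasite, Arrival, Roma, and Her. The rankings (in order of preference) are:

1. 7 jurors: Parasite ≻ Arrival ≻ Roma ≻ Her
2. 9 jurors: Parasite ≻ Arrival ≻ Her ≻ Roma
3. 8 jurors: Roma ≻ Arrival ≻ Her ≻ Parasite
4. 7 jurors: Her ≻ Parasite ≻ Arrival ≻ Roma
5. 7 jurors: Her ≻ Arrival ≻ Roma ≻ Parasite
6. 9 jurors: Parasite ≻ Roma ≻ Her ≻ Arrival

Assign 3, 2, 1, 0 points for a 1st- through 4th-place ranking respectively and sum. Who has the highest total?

Parasite: 7·3 + 9·3 + 8·0 + 7·2 + 7·0 + 9·3 = 89
Arrival: 7·2 + 9·2 + 8·2 + 7·1 + 7·2 + 9·0 = 69
Roma: 7·1 + 9·0 + 8·3 + 7·0 + 7·1 + 9·2 = 56
Her: 7·0 + 9·1 + 8·1 + 7·3 + 7·3 + 9·1 = 68
Parasite has the highest Borda score (89).

Parasite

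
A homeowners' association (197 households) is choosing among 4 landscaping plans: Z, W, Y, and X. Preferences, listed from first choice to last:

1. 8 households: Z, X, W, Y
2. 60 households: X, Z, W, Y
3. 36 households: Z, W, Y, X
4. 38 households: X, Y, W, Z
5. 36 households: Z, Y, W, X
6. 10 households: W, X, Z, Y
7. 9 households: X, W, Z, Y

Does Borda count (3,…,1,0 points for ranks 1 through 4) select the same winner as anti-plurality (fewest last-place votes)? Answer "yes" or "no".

Borda — scores: Z 379, W 262, Y 184, X 357. Winner: Z.
Anti-plurality — last-place votes: Z 38, W 0, Y 87, X 72. Winner: W.
The two methods disagree.

no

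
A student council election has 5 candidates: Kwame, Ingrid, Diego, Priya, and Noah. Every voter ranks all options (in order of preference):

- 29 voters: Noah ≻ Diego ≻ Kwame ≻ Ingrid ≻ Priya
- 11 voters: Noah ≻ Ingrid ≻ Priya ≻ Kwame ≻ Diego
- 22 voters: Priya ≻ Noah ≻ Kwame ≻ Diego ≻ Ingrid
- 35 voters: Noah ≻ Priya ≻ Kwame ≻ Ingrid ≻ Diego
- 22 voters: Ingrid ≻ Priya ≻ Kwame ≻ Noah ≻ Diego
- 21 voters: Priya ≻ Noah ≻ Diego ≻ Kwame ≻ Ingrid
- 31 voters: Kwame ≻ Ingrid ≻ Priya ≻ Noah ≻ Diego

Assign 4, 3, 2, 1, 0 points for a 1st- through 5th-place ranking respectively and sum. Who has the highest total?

Kwame: 29·2 + 11·1 + 22·2 + 35·2 + 22·2 + 21·1 + 31·4 = 372
Ingrid: 29·1 + 11·3 + 22·0 + 35·1 + 22·4 + 21·0 + 31·3 = 278
Diego: 29·3 + 11·0 + 22·1 + 35·0 + 22·0 + 21·2 + 31·0 = 151
Priya: 29·0 + 11·2 + 22·4 + 35·3 + 22·3 + 21·4 + 31·2 = 427
Noah: 29·4 + 11·4 + 22·3 + 35·4 + 22·1 + 21·3 + 31·1 = 482
Noah has the highest Borda score (482).

Noah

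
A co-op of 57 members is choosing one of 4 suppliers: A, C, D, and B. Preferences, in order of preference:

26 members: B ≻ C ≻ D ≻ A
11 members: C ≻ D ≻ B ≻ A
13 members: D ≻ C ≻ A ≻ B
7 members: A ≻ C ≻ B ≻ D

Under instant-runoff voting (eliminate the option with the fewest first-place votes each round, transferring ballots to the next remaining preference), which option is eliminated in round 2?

D

Round 1: A 7, C 11, D 13, B 26. Eliminate A.
Round 2: C 18, D 13, B 26. Eliminate D.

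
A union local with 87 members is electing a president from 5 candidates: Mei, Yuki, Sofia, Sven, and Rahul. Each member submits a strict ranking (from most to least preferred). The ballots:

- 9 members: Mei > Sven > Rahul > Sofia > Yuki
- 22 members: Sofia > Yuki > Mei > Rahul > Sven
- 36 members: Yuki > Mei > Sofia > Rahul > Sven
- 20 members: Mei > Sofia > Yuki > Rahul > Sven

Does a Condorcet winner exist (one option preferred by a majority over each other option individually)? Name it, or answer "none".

none

Checking pairwise contests:
Yuki beats Mei 58–29.
Sofia beats Yuki 51–36.
Mei beats Sofia 65–22.
Mei beats Sven 87–0.
Mei beats Rahul 87–0.
Every option loses at least one head-to-head, so there is no Condorcet winner.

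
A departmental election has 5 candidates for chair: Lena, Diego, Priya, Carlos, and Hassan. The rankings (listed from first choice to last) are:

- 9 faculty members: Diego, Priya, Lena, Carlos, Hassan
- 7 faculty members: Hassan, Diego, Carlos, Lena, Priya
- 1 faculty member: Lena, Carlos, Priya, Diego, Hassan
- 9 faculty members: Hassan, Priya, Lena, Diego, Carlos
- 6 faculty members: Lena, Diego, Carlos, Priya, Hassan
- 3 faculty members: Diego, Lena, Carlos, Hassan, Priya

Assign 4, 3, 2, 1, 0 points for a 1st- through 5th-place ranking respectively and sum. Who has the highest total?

Lena: 9·2 + 7·1 + 1·4 + 9·2 + 6·4 + 3·3 = 80
Diego: 9·4 + 7·3 + 1·1 + 9·1 + 6·3 + 3·4 = 97
Priya: 9·3 + 7·0 + 1·2 + 9·3 + 6·1 + 3·0 = 62
Carlos: 9·1 + 7·2 + 1·3 + 9·0 + 6·2 + 3·2 = 44
Hassan: 9·0 + 7·4 + 1·0 + 9·4 + 6·0 + 3·1 = 67
Diego has the highest Borda score (97).

Diego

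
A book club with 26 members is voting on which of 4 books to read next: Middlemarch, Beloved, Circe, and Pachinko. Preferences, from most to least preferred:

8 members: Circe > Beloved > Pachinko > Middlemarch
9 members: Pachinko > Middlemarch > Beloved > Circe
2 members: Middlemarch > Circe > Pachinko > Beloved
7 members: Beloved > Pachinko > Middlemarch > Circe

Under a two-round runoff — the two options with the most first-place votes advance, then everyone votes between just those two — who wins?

Round 1 first-place votes: Middlemarch 2, Beloved 7, Circe 8, Pachinko 9.
Pachinko and Circe advance.
Runoff: Pachinko is preferred to Circe by 16 voters; Circe by 10.
Pachinko wins the runoff.

Pachinko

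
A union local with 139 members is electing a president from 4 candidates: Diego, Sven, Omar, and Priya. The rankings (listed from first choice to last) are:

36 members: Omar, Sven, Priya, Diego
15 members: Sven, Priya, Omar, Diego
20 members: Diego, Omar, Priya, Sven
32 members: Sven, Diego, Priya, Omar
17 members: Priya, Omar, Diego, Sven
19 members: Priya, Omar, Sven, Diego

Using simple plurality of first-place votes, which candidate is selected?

Sven

First-place votes: Diego 20, Sven 47, Omar 36, Priya 36.
Sven has the most first-place votes.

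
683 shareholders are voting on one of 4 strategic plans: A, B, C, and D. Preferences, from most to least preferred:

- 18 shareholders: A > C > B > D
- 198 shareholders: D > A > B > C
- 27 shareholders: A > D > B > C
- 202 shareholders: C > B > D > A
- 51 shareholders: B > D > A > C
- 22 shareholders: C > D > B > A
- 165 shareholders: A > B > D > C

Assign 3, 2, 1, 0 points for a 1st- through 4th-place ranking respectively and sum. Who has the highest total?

D

A: 18·3 + 198·2 + 27·3 + 202·0 + 51·1 + 22·0 + 165·3 = 1077
B: 18·1 + 198·1 + 27·1 + 202·2 + 51·3 + 22·1 + 165·2 = 1152
C: 18·2 + 198·0 + 27·0 + 202·3 + 51·0 + 22·3 + 165·0 = 708
D: 18·0 + 198·3 + 27·2 + 202·1 + 51·2 + 22·2 + 165·1 = 1161
D has the highest Borda score (1161).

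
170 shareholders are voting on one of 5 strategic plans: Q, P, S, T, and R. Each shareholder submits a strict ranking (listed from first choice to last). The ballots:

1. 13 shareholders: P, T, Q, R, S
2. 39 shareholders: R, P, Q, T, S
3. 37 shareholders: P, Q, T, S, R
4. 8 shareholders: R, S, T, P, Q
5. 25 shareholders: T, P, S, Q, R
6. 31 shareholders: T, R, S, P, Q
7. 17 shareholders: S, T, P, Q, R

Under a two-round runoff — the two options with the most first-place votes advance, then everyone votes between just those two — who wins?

Round 1 first-place votes: Q 0, P 50, S 17, T 56, R 47.
T and P advance.
Runoff: T is preferred to P by 81 voters; P by 89.
P wins the runoff.

P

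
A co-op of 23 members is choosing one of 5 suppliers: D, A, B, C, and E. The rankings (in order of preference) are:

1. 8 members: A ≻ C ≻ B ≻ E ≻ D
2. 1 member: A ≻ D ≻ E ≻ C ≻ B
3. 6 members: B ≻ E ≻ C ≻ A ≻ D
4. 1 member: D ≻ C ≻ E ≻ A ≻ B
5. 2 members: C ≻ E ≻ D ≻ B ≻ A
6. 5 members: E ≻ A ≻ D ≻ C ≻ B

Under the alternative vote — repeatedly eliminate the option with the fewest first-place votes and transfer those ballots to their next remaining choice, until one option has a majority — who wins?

Round 1: D 1, A 9, B 6, C 2, E 5. Eliminate D.
Round 2: A 9, B 6, C 3, E 5. Eliminate C.
Round 3: A 9, B 6, E 8. Eliminate B.
Round 4: A 9, E 14. E has a majority.

E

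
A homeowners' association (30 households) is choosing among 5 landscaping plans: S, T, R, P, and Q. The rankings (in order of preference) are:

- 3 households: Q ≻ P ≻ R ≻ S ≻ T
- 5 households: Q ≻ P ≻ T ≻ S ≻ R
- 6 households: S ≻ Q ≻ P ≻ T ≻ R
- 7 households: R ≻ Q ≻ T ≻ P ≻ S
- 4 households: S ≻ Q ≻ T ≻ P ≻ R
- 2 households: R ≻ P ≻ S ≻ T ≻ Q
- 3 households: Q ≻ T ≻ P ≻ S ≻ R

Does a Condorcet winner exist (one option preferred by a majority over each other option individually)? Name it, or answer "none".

Q vs S: 18–12 for Q.
Q vs T: 28–2 for Q.
Q vs R: 21–9 for Q.
Q vs P: 28–2 for Q.
Q beats every other option head-to-head.

Q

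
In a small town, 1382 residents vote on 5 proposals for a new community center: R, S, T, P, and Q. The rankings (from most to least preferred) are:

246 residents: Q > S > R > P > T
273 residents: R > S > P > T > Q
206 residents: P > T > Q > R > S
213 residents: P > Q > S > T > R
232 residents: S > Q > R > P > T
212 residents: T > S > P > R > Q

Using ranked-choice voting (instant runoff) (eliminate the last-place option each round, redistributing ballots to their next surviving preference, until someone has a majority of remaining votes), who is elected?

Round 1: R 273, S 232, T 212, P 419, Q 246. Eliminate T.
Round 2: R 273, S 444, P 419, Q 246. Eliminate Q.
Round 3: R 273, S 690, P 419. Eliminate R.
Round 4: S 963, P 419. S has a majority.

S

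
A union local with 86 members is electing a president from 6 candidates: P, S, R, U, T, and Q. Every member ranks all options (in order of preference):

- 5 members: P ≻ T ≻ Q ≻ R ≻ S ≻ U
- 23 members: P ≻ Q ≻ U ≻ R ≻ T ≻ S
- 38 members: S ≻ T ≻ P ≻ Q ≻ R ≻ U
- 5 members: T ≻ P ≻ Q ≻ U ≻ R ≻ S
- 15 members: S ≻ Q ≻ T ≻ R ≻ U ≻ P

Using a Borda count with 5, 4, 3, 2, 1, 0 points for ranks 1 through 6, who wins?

P

P: 5·5 + 23·5 + 38·3 + 5·4 + 15·0 = 274
S: 5·1 + 23·0 + 38·5 + 5·0 + 15·5 = 270
R: 5·2 + 23·2 + 38·1 + 5·1 + 15·2 = 129
U: 5·0 + 23·3 + 38·0 + 5·2 + 15·1 = 94
T: 5·4 + 23·1 + 38·4 + 5·5 + 15·3 = 265
Q: 5·3 + 23·4 + 38·2 + 5·3 + 15·4 = 258
P has the highest Borda score (274).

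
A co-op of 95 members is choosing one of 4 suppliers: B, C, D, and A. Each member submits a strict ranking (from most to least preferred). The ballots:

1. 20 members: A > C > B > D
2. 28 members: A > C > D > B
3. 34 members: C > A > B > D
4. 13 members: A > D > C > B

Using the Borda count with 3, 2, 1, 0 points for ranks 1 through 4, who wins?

B: 20·1 + 28·0 + 34·1 + 13·0 = 54
C: 20·2 + 28·2 + 34·3 + 13·1 = 211
D: 20·0 + 28·1 + 34·0 + 13·2 = 54
A: 20·3 + 28·3 + 34·2 + 13·3 = 251
A has the highest Borda score (251).

A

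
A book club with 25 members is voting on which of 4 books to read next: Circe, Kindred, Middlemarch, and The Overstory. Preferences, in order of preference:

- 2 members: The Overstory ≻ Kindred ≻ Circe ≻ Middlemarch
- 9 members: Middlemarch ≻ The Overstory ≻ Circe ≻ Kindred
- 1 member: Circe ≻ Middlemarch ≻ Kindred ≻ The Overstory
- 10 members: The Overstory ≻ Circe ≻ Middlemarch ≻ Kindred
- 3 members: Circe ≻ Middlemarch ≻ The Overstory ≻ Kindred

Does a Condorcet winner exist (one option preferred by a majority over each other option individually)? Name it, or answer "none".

none

Checking pairwise contests:
The Overstory beats Circe 21–4.
Circe beats Kindred 23–2.
Circe beats Middlemarch 16–9.
Middlemarch beats The Overstory 13–12.
Every option loses at least one head-to-head, so there is no Condorcet winner.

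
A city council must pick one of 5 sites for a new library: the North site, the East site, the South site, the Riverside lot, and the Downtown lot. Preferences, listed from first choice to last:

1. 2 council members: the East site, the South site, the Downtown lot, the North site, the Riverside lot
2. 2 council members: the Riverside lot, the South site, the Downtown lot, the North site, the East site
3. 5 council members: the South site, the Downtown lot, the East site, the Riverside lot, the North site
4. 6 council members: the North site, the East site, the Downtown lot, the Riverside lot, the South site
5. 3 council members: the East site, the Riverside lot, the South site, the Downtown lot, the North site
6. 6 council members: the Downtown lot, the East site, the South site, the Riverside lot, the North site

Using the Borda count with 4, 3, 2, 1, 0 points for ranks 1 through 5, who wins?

the East site

the North site: 2·1 + 2·1 + 5·0 + 6·4 + 3·0 + 6·0 = 28
the East site: 2·4 + 2·0 + 5·2 + 6·3 + 3·4 + 6·3 = 66
the South site: 2·3 + 2·3 + 5·4 + 6·0 + 3·2 + 6·2 = 50
the Riverside lot: 2·0 + 2·4 + 5·1 + 6·1 + 3·3 + 6·1 = 34
the Downtown lot: 2·2 + 2·2 + 5·3 + 6·2 + 3·1 + 6·4 = 62
the East site has the highest Borda score (66).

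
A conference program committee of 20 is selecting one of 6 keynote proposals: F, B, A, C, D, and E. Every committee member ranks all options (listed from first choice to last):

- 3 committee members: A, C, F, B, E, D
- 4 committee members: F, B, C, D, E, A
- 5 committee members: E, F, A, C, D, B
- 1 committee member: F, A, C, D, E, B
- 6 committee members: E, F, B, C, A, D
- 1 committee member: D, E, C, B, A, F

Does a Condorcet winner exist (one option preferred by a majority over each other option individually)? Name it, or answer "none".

E vs F: 12–8 for E.
E vs B: 13–7 for E.
E vs A: 16–4 for E.
E vs C: 12–8 for E.
E vs D: 14–6 for E.
E beats every other option head-to-head.

E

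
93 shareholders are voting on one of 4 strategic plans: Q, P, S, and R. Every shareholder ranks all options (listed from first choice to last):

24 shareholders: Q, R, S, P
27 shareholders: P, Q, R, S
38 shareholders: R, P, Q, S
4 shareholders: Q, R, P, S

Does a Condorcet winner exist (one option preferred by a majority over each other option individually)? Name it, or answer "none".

none

Checking pairwise contests:
P beats Q 65–28.
R beats P 66–27.
Q beats S 93–0.
Q beats R 55–38.
Every option loses at least one head-to-head, so there is no Condorcet winner.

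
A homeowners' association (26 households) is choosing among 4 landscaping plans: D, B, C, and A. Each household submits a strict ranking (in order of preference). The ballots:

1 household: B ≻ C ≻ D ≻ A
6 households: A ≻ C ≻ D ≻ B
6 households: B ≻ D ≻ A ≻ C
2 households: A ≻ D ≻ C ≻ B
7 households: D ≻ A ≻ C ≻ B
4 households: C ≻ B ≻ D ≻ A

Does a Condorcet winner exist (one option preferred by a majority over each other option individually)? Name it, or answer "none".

D vs B: 15–11 for D.
D vs C: 15–11 for D.
D vs A: 18–8 for D.
D beats every other option head-to-head.

D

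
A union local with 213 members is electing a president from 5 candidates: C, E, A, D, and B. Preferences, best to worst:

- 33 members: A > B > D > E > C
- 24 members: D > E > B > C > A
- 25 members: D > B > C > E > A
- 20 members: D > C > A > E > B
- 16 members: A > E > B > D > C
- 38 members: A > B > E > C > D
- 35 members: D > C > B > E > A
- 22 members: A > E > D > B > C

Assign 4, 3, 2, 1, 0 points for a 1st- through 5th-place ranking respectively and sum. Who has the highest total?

C: 33·0 + 24·1 + 25·2 + 20·3 + 16·0 + 38·1 + 35·3 + 22·0 = 277
E: 33·1 + 24·3 + 25·1 + 20·1 + 16·3 + 38·2 + 35·1 + 22·3 = 375
A: 33·4 + 24·0 + 25·0 + 20·2 + 16·4 + 38·4 + 35·0 + 22·4 = 476
D: 33·2 + 24·4 + 25·4 + 20·4 + 16·1 + 38·0 + 35·4 + 22·2 = 542
B: 33·3 + 24·2 + 25·3 + 20·0 + 16·2 + 38·3 + 35·2 + 22·1 = 460
D has the highest Borda score (542).

D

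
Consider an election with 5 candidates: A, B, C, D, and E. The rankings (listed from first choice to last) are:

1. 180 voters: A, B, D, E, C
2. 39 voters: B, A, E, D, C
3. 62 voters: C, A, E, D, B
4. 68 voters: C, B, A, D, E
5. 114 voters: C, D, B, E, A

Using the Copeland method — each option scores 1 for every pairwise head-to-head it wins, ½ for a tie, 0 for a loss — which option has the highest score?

A: beats B, D, and E; loses to C → score 3.
B: beats D and E; loses to A and C → score 2.
C: beats A, B, D, and E → score 4.
D: beats E; loses to A, B, and C → score 1.
E: loses to A, B, C, and D → score 0.
C has the best pairwise record.

C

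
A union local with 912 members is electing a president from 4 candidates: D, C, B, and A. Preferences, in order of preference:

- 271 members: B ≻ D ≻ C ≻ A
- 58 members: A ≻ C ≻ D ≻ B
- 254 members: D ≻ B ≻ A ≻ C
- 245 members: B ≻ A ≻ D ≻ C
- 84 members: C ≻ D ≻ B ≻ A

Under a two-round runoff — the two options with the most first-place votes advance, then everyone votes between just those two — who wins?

Round 1 first-place votes: D 254, C 84, B 516, A 58.
B and D advance.
Runoff: B is preferred to D by 516 voters; D by 396.
B wins the runoff.

B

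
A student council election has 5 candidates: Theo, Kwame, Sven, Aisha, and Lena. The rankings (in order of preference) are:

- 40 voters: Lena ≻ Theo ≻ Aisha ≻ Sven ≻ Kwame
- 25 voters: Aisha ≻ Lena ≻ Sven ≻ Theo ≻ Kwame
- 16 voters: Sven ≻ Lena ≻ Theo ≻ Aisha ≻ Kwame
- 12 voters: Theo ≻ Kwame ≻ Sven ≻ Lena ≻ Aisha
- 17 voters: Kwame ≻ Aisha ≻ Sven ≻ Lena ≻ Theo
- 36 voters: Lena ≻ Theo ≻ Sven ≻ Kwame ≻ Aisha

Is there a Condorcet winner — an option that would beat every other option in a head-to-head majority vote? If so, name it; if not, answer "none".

Lena vs Theo: 134–12 for Lena.
Lena vs Kwame: 117–29 for Lena.
Lena vs Sven: 101–45 for Lena.
Lena vs Aisha: 104–42 for Lena.
Lena beats every other option head-to-head.

Lena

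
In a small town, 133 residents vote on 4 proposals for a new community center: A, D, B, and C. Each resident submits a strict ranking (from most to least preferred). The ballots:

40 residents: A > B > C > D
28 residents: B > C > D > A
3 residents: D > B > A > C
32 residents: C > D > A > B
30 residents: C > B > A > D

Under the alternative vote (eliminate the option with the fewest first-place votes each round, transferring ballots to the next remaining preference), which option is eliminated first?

D

Round 1: A 40, D 3, B 28, C 62. Eliminate D.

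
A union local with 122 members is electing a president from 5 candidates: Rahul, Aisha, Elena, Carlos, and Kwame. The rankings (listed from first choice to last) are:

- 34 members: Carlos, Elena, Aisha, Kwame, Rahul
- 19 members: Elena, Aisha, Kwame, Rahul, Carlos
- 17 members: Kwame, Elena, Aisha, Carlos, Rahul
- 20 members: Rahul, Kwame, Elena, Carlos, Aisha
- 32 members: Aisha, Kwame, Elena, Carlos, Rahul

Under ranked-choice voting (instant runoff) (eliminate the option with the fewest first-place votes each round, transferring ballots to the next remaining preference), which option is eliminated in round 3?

Aisha

Round 1: Rahul 20, Aisha 32, Elena 19, Carlos 34, Kwame 17. Eliminate Kwame.
Round 2: Rahul 20, Aisha 32, Elena 36, Carlos 34. Eliminate Rahul.
Round 3: Aisha 32, Elena 56, Carlos 34. Eliminate Aisha.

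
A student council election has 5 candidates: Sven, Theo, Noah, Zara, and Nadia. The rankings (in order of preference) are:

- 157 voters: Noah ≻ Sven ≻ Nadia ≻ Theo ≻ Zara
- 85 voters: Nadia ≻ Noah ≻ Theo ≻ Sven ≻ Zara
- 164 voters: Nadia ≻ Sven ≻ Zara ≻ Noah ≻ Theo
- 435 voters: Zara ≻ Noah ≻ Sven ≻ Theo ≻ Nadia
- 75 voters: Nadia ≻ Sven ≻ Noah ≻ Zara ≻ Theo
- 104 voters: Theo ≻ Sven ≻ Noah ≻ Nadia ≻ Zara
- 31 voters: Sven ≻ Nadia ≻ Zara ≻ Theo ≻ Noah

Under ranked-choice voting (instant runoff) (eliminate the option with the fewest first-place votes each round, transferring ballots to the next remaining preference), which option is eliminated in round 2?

Round 1: Sven 31, Theo 104, Noah 157, Zara 435, Nadia 324. Eliminate Sven.
Round 2: Theo 104, Noah 157, Zara 435, Nadia 355. Eliminate Theo.

Theo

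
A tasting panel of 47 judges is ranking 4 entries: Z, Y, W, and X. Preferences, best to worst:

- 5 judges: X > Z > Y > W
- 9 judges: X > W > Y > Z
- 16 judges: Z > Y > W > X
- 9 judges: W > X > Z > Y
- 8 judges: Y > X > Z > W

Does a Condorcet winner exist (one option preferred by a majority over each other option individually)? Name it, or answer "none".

Checking pairwise contests:
X beats Z 31–16.
Z beats Y 30–17.
Z beats W 29–18.
Y beats X 24–23.
Every option loses at least one head-to-head, so there is no Condorcet winner.

none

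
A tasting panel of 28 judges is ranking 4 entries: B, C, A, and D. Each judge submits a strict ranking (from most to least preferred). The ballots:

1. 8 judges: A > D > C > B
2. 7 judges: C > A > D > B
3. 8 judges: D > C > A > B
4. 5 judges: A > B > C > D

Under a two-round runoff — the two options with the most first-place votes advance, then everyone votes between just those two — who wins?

A

Round 1 first-place votes: B 0, C 7, A 13, D 8.
A and D advance.
Runoff: A is preferred to D by 20 voters; D by 8.
A wins the runoff.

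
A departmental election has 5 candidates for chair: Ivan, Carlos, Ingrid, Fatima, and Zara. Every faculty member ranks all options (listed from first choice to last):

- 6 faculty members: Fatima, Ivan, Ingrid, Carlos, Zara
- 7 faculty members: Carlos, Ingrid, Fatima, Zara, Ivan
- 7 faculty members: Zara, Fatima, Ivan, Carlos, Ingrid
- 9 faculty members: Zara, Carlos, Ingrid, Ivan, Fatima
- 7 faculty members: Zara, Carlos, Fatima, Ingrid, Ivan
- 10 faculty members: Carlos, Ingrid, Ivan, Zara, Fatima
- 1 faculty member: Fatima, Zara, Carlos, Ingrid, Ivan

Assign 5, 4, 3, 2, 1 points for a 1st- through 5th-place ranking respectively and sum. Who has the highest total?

Carlos

Ivan: 6·4 + 7·1 + 7·3 + 9·2 + 7·1 + 10·3 + 1·1 = 108
Carlos: 6·2 + 7·5 + 7·2 + 9·4 + 7·4 + 10·5 + 1·3 = 178
Ingrid: 6·3 + 7·4 + 7·1 + 9·3 + 7·2 + 10·4 + 1·2 = 136
Fatima: 6·5 + 7·3 + 7·4 + 9·1 + 7·3 + 10·1 + 1·5 = 124
Zara: 6·1 + 7·2 + 7·5 + 9·5 + 7·5 + 10·2 + 1·4 = 159
Carlos has the highest Borda score (178).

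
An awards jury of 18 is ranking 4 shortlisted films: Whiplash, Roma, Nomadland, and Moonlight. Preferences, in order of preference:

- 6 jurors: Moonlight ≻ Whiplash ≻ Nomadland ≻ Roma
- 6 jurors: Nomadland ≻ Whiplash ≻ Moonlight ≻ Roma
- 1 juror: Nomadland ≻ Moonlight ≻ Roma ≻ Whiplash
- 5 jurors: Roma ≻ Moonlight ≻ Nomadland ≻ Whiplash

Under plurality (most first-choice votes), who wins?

Nomadland

First-place votes: Whiplash 0, Roma 5, Nomadland 7, Moonlight 6.
Nomadland has the most first-place votes.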